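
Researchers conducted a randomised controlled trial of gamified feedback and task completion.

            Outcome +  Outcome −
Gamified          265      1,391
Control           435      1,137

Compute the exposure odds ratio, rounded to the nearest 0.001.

Cells: a = 265, b = 1391, c = 435, d = 1137.
OR = (a·d)/(b·c) = (265 × 1137) / (1391 × 435) = 301305 / 605085 = 0.49795
Exposure is associated with lower odds of task completion (OR = 0.50 < 1).

0.498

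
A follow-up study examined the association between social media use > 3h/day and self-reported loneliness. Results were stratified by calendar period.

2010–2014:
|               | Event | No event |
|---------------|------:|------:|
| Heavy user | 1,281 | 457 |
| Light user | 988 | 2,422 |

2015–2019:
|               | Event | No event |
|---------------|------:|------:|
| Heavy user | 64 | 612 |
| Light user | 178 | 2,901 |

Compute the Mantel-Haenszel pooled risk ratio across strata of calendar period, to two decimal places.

2.46

RR_MH = Σ(aᵢ·n₀ᵢ/nᵢ) / Σ(cᵢ·n₁ᵢ/nᵢ), with n₁ᵢ = aᵢ+bᵢ (exposed), n₀ᵢ = cᵢ+dᵢ (unexposed), nᵢ = n₁ᵢ+n₀ᵢ.
Stratum 1 (2010–2014): n₁ = 1738, n₀ = 3410, n = 5148; a·n₀/n = 1281·3410/5148 = 848.5256; c·n₁/n = 988·1738/5148 = 333.5556
Stratum 2 (2015–2019): n₁ = 676, n₀ = 3079, n = 3755; a·n₀/n = 64·3079/3755 = 52.4783; c·n₁/n = 178·676/3755 = 32.0447
RR_MH = (848.5256 + 52.4783) / (333.5556 + 32.0447) = 901.0039 / 365.6003 = 2.46445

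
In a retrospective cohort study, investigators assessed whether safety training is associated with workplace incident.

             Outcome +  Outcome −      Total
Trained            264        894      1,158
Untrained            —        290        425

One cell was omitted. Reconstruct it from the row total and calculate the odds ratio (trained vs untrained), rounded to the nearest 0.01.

The missing cell is in the unexposed row: 425 − 290 = 135.
So a = 264, b = 894, c = 135, d = 290.
OR = (a·d)/(b·c) = (264 × 290) / (894 × 135) = 76560 / 120690 = 0.63435

0.63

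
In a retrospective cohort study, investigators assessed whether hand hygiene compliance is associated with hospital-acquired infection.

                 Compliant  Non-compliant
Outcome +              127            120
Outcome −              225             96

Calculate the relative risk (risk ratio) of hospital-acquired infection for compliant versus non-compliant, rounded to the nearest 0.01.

Reading the table with exposure as columns: a = 127 (Compliant, case), b = 225 (Compliant, non-case), c = 120 (Non-compliant, case), d = 96.
Risk in exposed = 127/352 = 0.36080; risk in unexposed = 120/216 = 0.55556.
RR = 0.36080 / 0.55556 = 0.64943
The risk is 35% lower among the exposed than among the unexposed.

0.65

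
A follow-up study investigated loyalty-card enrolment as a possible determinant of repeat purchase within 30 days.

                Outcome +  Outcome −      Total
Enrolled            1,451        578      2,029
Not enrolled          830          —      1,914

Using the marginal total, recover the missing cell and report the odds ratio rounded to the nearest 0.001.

3.279

The missing cell is in the unexposed row: 1914 − 830 = 1084.
So a = 1451, b = 578, c = 830, d = 1084.
OR = (a·d)/(b·c) = (1451 × 1084) / (578 × 830) = 1572884 / 479740 = 3.27862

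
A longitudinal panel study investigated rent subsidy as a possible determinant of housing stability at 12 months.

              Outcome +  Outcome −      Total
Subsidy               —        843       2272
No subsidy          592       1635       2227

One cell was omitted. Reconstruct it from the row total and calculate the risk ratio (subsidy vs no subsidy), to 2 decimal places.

The missing cell is in the exposed row: 2272 − 843 = 1429.
So a = 1429, b = 843, c = 592, d = 1635.
RR = [a/(a+b)] / [c/(c+d)] = (1429/2272) / (592/2227) = 0.62896/0.26583 = 2.36604

2.37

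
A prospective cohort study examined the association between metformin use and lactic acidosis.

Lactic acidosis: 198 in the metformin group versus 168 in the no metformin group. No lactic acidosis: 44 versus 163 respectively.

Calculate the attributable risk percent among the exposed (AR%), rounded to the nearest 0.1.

From the description: a = 198, b = 44, c = 168, d = 163.
Risk in exposed = 198/242 = 0.81818; risk in unexposed = 168/331 = 0.50755.
RR = 0.81818/0.50755 = 1.61201
AR% = (RR − 1)/RR × 100 = (1.61201 − 1)/1.61201 × 100 = 37.9658%

38.0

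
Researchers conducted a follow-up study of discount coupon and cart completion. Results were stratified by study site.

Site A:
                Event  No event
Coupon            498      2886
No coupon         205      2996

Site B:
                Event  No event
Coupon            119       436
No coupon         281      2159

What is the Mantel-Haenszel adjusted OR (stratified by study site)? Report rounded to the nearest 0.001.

OR_MH = Σ(aᵢdᵢ/nᵢ) / Σ(bᵢcᵢ/nᵢ), where nᵢ is the stratum total.
Stratum 1 (Site A): n = 6585; a·d/n = 498·2996/6585 = 226.5768; b·c/n = 2886·205/6585 = 89.8451
Stratum 2 (Site B): n = 2995; a·d/n = 119·2159/2995 = 85.7833; b·c/n = 436·281/2995 = 40.9068
OR_MH = (226.5768 + 85.7833) / (89.8451 + 40.9068) = 312.3601 / 130.7519 = 2.38895

2.389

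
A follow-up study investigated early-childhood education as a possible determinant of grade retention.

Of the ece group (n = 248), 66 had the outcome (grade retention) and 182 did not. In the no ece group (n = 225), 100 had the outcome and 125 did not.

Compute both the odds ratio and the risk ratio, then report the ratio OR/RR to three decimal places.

0.757

From the description: a = 66, b = 182, c = 100, d = 125.
OR = (66·125)/(182·100) = 8250/18200 = 0.45330
Risk in exposed = 66/248 = 0.26613; risk in unexposed = 100/225 = 0.44444; RR = 0.59879
OR/RR = 0.45330 / 0.59879 = 0.75702
The outcome is not rare, so the OR lies further from 1 than the RR.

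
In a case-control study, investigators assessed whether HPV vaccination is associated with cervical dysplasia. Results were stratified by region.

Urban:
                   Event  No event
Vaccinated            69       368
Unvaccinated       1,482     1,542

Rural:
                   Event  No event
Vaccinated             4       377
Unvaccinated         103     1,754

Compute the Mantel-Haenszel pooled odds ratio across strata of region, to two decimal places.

OR_MH = Σ(aᵢdᵢ/nᵢ) / Σ(bᵢcᵢ/nᵢ), where nᵢ is the stratum total.
Stratum 1 (Urban): n = 3461; a·d/n = 69·1542/3461 = 30.7420; b·c/n = 368·1482/3461 = 157.5776
Stratum 2 (Rural): n = 2238; a·d/n = 4·1754/2238 = 3.1349; b·c/n = 377·103/2238 = 17.3508
OR_MH = (30.7420 + 3.1349) / (157.5776 + 17.3508) = 33.8769 / 174.9283 = 0.19366

0.19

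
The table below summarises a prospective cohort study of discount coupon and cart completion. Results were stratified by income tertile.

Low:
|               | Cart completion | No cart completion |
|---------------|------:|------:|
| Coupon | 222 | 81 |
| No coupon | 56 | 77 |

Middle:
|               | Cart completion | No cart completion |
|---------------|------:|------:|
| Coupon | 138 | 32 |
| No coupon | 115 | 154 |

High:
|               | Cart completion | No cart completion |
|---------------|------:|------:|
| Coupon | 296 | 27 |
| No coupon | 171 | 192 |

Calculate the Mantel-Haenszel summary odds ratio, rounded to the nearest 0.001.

OR_MH = Σ(aᵢdᵢ/nᵢ) / Σ(bᵢcᵢ/nᵢ), where nᵢ is the stratum total.
Stratum 1 (Low): n = 436; a·d/n = 222·77/436 = 39.2064; b·c/n = 81·56/436 = 10.4037
Stratum 2 (Middle): n = 439; a·d/n = 138·154/439 = 48.4100; b·c/n = 32·115/439 = 8.3827
Stratum 3 (High): n = 686; a·d/n = 296·192/686 = 82.8455; b·c/n = 27·171/686 = 6.7303
OR_MH = (39.2064 + 48.4100 + 82.8455) / (10.4037 + 8.3827 + 6.7303) = 170.4619 / 25.5167 = 6.68041

6.680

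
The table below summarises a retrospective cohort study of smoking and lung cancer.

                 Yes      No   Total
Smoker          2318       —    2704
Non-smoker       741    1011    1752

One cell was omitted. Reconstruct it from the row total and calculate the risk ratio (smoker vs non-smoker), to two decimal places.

The missing cell is in the exposed row: 2704 − 2318 = 386.
So a = 2318, b = 386, c = 741, d = 1011.
RR = [a/(a+b)] / [c/(c+d)] = (2318/2704) / (741/1752) = 0.85725/0.42295 = 2.02685

2.03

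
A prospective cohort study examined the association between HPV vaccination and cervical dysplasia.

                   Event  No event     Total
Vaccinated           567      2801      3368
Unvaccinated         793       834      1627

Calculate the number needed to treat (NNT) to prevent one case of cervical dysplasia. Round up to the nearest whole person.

4

Risk in treated group = 567/3368 = 0.16835; risk in control = 793/1627 = 0.48740.
Absolute risk reduction = 0.48740 − 0.16835 = 0.31905
NNT = 1 / ARR = 1 / 0.31905 = 3.134 → round up → 4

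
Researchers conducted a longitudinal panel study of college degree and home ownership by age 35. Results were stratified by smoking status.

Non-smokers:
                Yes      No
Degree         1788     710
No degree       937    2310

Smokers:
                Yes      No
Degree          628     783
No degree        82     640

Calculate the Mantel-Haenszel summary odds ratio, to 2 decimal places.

6.22

OR_MH = Σ(aᵢdᵢ/nᵢ) / Σ(bᵢcᵢ/nᵢ), where nᵢ is the stratum total.
Stratum 1 (Non-smokers): n = 5745; a·d/n = 1788·2310/5745 = 718.9347; b·c/n = 710·937/5745 = 115.7998
Stratum 2 (Smokers): n = 2133; a·d/n = 628·640/2133 = 188.4294; b·c/n = 783·82/2133 = 30.1013
OR_MH = (718.9347 + 188.4294) / (115.7998 + 30.1013) = 907.3642 / 145.9011 = 6.21904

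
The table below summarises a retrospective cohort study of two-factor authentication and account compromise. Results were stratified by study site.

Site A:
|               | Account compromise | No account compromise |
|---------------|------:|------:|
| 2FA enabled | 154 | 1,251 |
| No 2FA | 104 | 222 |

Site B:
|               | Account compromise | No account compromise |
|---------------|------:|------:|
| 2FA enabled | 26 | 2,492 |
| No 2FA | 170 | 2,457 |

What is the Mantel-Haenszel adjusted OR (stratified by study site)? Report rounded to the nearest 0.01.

0.20

OR_MH = Σ(aᵢdᵢ/nᵢ) / Σ(bᵢcᵢ/nᵢ), where nᵢ is the stratum total.
Stratum 1 (Site A): n = 1731; a·d/n = 154·222/1731 = 19.7504; b·c/n = 1251·104/1731 = 75.1612
Stratum 2 (Site B): n = 5145; a·d/n = 26·2457/5145 = 12.4163; b·c/n = 2492·170/5145 = 82.3401
OR_MH = (19.7504 + 12.4163) / (75.1612 + 82.3401) = 32.1668 / 157.5013 = 0.20423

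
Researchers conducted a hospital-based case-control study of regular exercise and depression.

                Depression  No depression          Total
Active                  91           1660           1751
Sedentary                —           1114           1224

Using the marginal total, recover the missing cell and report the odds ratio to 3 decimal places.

0.555

The missing cell is in the unexposed row: 1224 − 1114 = 110.
So a = 91, b = 1660, c = 110, d = 1114.
OR = (a·d)/(b·c) = (91 × 1114) / (1660 × 110) = 101374 / 182600 = 0.55517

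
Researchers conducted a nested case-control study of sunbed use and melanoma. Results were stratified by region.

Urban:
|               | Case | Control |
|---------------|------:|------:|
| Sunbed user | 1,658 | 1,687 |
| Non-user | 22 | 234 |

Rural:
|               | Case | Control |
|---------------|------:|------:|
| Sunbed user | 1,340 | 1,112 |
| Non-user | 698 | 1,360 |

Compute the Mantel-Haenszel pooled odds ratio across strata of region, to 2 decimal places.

OR_MH = Σ(aᵢdᵢ/nᵢ) / Σ(bᵢcᵢ/nᵢ), where nᵢ is the stratum total.
Stratum 1 (Urban): n = 3601; a·d/n = 1658·234/3601 = 107.7401; b·c/n = 1687·22/3601 = 10.3066
Stratum 2 (Rural): n = 4510; a·d/n = 1340·1360/4510 = 404.0798; b·c/n = 1112·698/4510 = 172.1011
OR_MH = (107.7401 + 404.0798) / (10.3066 + 172.1011) = 511.8199 / 182.4077 = 2.80591

2.81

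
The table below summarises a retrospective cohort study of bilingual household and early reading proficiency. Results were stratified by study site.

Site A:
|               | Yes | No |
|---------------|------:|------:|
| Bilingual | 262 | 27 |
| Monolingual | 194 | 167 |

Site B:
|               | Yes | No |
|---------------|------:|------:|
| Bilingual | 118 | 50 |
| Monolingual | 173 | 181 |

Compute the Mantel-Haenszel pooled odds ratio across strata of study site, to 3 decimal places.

OR_MH = Σ(aᵢdᵢ/nᵢ) / Σ(bᵢcᵢ/nᵢ), where nᵢ is the stratum total.
Stratum 1 (Site A): n = 650; a·d/n = 262·167/650 = 67.3138; b·c/n = 27·194/650 = 8.0585
Stratum 2 (Site B): n = 522; a·d/n = 118·181/522 = 40.9157; b·c/n = 50·173/522 = 16.5709
OR_MH = (67.3138 + 40.9157) / (8.0585 + 16.5709) = 108.2296 / 24.6293 = 4.39433

4.394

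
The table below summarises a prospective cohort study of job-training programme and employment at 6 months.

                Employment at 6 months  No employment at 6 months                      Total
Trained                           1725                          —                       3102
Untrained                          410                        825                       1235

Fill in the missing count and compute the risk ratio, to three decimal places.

1.675

The missing cell is in the exposed row: 3102 − 1725 = 1377.
So a = 1725, b = 1377, c = 410, d = 825.
RR = [a/(a+b)] / [c/(c+d)] = (1725/3102) / (410/1235) = 0.55609/0.33198 = 1.67506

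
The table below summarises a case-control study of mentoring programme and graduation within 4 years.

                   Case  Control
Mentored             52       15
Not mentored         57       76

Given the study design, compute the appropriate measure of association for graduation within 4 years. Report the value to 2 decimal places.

Cells: a = 52, b = 15, c = 57, d = 76.
This is a case-control study: participants were sampled on outcome status, so risks in the source population cannot be estimated directly — relative risk is not valid here. The odds ratio is the appropriate measure.
OR = (a·d)/(b·c) = (52 × 76) / (15 × 57) = 3952 / 855 = 4.62222

4.62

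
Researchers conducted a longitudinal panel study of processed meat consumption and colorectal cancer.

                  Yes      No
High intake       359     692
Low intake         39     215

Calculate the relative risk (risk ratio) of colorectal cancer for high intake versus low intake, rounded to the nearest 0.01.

Cells: a = 359, b = 692, c = 39, d = 215.
Risk in exposed = 359/1051 = 0.34158; risk in unexposed = 39/254 = 0.15354.
RR = 0.34158 / 0.15354 = 2.22465
The risk among the exposed is 2.22 times that among the unexposed.

2.22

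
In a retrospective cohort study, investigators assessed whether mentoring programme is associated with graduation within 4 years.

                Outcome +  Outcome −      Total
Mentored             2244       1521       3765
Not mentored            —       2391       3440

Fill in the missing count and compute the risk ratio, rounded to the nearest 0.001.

1.955

The missing cell is in the unexposed row: 3440 − 2391 = 1049.
So a = 2244, b = 1521, c = 1049, d = 2391.
RR = [a/(a+b)] / [c/(c+d)] = (2244/3765) / (1049/3440) = 0.59602/0.30494 = 1.95452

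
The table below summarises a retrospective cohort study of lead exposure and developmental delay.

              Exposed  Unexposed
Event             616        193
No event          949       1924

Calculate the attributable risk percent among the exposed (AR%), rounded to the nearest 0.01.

Reading the table with exposure as columns: a = 616 (Exposed, case), b = 949 (Exposed, non-case), c = 193 (Unexposed, case), d = 1924.
Risk in exposed = 616/1565 = 0.39361; risk in unexposed = 193/2117 = 0.09117.
RR = 0.39361/0.09117 = 4.31748
AR% = (RR − 1)/RR × 100 = (4.31748 − 1)/4.31748 × 100 = 76.8383%

76.84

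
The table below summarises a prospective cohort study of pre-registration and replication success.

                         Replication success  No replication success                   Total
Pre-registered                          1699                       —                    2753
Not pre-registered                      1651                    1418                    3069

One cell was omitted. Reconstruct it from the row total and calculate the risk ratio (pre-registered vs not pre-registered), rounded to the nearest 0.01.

The missing cell is in the exposed row: 2753 − 1699 = 1054.
So a = 1699, b = 1054, c = 1651, d = 1418.
RR = [a/(a+b)] / [c/(c+d)] = (1699/2753) / (1651/3069) = 0.61714/0.53796 = 1.14719

1.15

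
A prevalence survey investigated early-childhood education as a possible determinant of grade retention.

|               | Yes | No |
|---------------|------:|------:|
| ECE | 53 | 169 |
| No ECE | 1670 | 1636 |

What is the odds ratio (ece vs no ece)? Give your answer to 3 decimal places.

Cells: a = 53, b = 169, c = 1670, d = 1636.
OR = (a·d)/(b·c) = (53 × 1636) / (169 × 1670) = 86708 / 282230 = 0.30722
Exposure is associated with lower odds of grade retention (OR = 0.31 < 1).

0.307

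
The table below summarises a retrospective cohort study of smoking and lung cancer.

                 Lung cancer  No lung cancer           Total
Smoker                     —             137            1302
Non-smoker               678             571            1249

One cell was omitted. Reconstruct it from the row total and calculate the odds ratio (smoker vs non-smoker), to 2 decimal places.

The missing cell is in the exposed row: 1302 − 137 = 1165.
So a = 1165, b = 137, c = 678, d = 571.
OR = (a·d)/(b·c) = (1165 × 571) / (137 × 678) = 665215 / 92886 = 7.16163

7.16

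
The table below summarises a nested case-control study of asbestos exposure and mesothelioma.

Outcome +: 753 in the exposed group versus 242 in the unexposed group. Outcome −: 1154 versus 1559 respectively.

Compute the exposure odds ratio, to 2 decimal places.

4.20

From the description: a = 753, b = 1154, c = 242, d = 1559.
OR = (a·d)/(b·c) = (753 × 1559) / (1154 × 242) = 1173927 / 279268 = 4.20359
The odds of mesothelioma are about 4.20 times as high in the exposed group.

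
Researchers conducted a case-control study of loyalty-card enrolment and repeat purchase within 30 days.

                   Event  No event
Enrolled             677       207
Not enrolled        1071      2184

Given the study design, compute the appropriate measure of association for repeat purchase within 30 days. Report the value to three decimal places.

Cells: a = 677, b = 207, c = 1071, d = 2184.
This is a case-control study: participants were sampled on outcome status, so risks in the source population cannot be estimated directly — relative risk is not valid here. The odds ratio is the appropriate measure.
OR = (a·d)/(b·c) = (677 × 2184) / (207 × 1071) = 1478568 / 221697 = 6.66932

6.669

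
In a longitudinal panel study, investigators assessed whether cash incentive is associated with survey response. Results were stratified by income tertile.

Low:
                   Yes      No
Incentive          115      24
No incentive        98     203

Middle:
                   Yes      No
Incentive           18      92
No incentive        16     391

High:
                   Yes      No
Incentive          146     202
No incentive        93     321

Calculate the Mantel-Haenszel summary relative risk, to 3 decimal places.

2.241

RR_MH = Σ(aᵢ·n₀ᵢ/nᵢ) / Σ(cᵢ·n₁ᵢ/nᵢ), with n₁ᵢ = aᵢ+bᵢ (exposed), n₀ᵢ = cᵢ+dᵢ (unexposed), nᵢ = n₁ᵢ+n₀ᵢ.
Stratum 1 (Low): n₁ = 139, n₀ = 301, n = 440; a·n₀/n = 115·301/440 = 78.6705; c·n₁/n = 98·139/440 = 30.9591
Stratum 2 (Middle): n₁ = 110, n₀ = 407, n = 517; a·n₀/n = 18·407/517 = 14.1702; c·n₁/n = 16·110/517 = 3.4043
Stratum 3 (High): n₁ = 348, n₀ = 414, n = 762; a·n₀/n = 146·414/762 = 79.3228; c·n₁/n = 93·348/762 = 42.4724
RR_MH = (78.6705 + 14.1702 + 79.3228) / (30.9591 + 3.4043 + 42.4724) = 172.1635 / 76.8358 = 2.24067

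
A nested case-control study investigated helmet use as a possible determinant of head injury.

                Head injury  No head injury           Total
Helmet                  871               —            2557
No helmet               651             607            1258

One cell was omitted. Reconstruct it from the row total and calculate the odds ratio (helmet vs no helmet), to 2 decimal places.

The missing cell is in the exposed row: 2557 − 871 = 1686.
So a = 871, b = 1686, c = 651, d = 607.
OR = (a·d)/(b·c) = (871 × 607) / (1686 × 651) = 528697 / 1097586 = 0.48169

0.48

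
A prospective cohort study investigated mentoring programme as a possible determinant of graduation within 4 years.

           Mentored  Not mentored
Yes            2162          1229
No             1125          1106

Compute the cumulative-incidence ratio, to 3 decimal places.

1.250

Reading the table with exposure as columns: a = 2162 (Mentored, case), b = 1125 (Mentored, non-case), c = 1229 (Not mentored, case), d = 1106.
Risk in exposed = 2162/3287 = 0.65774; risk in unexposed = 1229/2335 = 0.52634.
RR = 0.65774 / 0.52634 = 1.24966
The risk among the exposed is 1.25 times that among the unexposed.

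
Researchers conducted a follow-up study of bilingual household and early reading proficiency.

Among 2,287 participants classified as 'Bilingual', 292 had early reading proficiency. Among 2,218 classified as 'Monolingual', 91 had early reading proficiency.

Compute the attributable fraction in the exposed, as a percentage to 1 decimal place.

From the description: a = 292, b = 1995, c = 91, d = 2127.
Risk in exposed = 292/2287 = 0.12768; risk in unexposed = 91/2218 = 0.04103.
RR = 0.12768/0.04103 = 3.11198
AR% = (RR − 1)/RR × 100 = (3.11198 − 1)/3.11198 × 100 = 67.8661%

67.9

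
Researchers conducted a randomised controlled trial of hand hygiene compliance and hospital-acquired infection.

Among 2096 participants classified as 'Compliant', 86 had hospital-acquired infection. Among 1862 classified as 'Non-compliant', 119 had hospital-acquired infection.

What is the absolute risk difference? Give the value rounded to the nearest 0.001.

From the description: a = 86, b = 2010, c = 119, d = 1743.
Risk in exposed = 86/2096 = 0.041031; risk in unexposed = 119/1862 = 0.063910.
Risk difference = 0.041031 − 0.063910 = -0.022879

-0.023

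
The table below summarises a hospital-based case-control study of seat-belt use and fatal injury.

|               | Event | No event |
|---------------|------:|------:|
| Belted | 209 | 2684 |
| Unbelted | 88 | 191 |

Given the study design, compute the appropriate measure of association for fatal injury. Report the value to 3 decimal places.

Cells: a = 209, b = 2684, c = 88, d = 191.
This is a hospital-based case-control study: participants were sampled on outcome status, so risks in the source population cannot be estimated directly — relative risk is not valid here. The odds ratio is the appropriate measure.
OR = (a·d)/(b·c) = (209 × 191) / (2684 × 88) = 39919 / 236192 = 0.16901

0.169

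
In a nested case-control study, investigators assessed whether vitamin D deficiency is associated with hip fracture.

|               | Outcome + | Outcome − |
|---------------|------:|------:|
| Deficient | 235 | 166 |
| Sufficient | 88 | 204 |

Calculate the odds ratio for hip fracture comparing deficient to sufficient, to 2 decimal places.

3.28

Cells: a = 235, b = 166, c = 88, d = 204.
OR = (a·d)/(b·c) = (235 × 204) / (166 × 88) = 47940 / 14608 = 3.28176
The odds of hip fracture are about 3.28 times as high in the deficient group.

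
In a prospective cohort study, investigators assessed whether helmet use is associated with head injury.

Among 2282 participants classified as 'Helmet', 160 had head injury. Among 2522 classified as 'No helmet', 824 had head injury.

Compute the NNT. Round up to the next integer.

Risk in treated group = 160/2282 = 0.07011; risk in control = 824/2522 = 0.32672.
Absolute risk reduction = 0.32672 − 0.07011 = 0.25661
NNT = 1 / ARR = 1 / 0.25661 = 3.897 → round up → 4

4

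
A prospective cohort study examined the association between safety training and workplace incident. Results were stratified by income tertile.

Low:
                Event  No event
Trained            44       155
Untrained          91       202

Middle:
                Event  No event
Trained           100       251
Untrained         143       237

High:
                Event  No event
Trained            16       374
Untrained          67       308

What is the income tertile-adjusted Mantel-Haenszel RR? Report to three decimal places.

0.616

RR_MH = Σ(aᵢ·n₀ᵢ/nᵢ) / Σ(cᵢ·n₁ᵢ/nᵢ), with n₁ᵢ = aᵢ+bᵢ (exposed), n₀ᵢ = cᵢ+dᵢ (unexposed), nᵢ = n₁ᵢ+n₀ᵢ.
Stratum 1 (Low): n₁ = 199, n₀ = 293, n = 492; a·n₀/n = 44·293/492 = 26.2033; c·n₁/n = 91·199/492 = 36.8069
Stratum 2 (Middle): n₁ = 351, n₀ = 380, n = 731; a·n₀/n = 100·380/731 = 51.9836; c·n₁/n = 143·351/731 = 68.6635
Stratum 3 (High): n₁ = 390, n₀ = 375, n = 765; a·n₀/n = 16·375/765 = 7.8431; c·n₁/n = 67·390/765 = 34.1569
RR_MH = (26.2033 + 51.9836 + 7.8431) / (36.8069 + 68.6635 + 34.1569) = 86.0300 / 139.6272 = 0.61614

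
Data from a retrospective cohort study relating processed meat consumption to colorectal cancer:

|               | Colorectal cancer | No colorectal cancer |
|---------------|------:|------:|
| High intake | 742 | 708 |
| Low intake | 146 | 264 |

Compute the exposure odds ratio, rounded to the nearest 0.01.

1.90

Cells: a = 742, b = 708, c = 146, d = 264.
OR = (a·d)/(b·c) = (742 × 264) / (708 × 146) = 195888 / 103368 = 1.89505
The odds of colorectal cancer are about 1.90 times as high in the high intake group.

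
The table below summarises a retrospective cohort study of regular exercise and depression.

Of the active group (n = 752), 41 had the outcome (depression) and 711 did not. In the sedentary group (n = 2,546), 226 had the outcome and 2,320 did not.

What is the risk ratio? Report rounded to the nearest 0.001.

From the description: a = 41, b = 711, c = 226, d = 2320.
Risk in exposed = 41/752 = 0.05452; risk in unexposed = 226/2546 = 0.08877.
RR = 0.05452 / 0.08877 = 0.61421
The risk is 39% lower among the exposed than among the unexposed.

0.614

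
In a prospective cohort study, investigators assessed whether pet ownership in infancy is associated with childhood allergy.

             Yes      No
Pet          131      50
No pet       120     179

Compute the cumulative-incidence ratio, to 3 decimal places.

Cells: a = 131, b = 50, c = 120, d = 179.
Risk in exposed = 131/181 = 0.72376; risk in unexposed = 120/299 = 0.40134.
RR = 0.72376 / 0.40134 = 1.80336
The risk among the exposed is 1.80 times that among the unexposed.

1.803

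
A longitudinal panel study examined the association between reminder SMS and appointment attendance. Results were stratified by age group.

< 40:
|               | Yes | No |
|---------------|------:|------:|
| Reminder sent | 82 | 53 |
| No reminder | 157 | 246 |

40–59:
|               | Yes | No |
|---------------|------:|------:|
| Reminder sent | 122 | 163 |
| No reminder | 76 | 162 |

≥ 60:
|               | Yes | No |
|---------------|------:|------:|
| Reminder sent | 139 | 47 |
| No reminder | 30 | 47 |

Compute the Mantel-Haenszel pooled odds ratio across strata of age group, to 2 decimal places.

2.25

OR_MH = Σ(aᵢdᵢ/nᵢ) / Σ(bᵢcᵢ/nᵢ), where nᵢ is the stratum total.
Stratum 1 (< 40): n = 538; a·d/n = 82·246/538 = 37.4944; b·c/n = 53·157/538 = 15.4665
Stratum 2 (40–59): n = 523; a·d/n = 122·162/523 = 37.7897; b·c/n = 163·76/523 = 23.6864
Stratum 3 (≥ 60): n = 263; a·d/n = 139·47/263 = 24.8403; b·c/n = 47·30/263 = 5.3612
OR_MH = (37.4944 + 37.7897 + 24.8403) / (15.4665 + 23.6864 + 5.3612) = 100.1244 / 44.5142 = 2.24927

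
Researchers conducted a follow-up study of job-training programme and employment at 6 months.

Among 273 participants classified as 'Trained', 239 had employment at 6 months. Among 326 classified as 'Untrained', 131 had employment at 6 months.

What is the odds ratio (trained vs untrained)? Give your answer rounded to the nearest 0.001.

10.464

From the description: a = 239, b = 34, c = 131, d = 195.
OR = (a·d)/(b·c) = (239 × 195) / (34 × 131) = 46605 / 4454 = 10.46363
The odds of employment at 6 months are about 10.46 times as high in the trained group.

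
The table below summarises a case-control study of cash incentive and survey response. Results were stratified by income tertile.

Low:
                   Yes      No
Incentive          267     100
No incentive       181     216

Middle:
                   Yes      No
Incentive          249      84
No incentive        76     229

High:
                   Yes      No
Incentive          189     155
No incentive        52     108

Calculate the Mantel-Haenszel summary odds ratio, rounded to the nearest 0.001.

OR_MH = Σ(aᵢdᵢ/nᵢ) / Σ(bᵢcᵢ/nᵢ), where nᵢ is the stratum total.
Stratum 1 (Low): n = 764; a·d/n = 267·216/764 = 75.4869; b·c/n = 100·181/764 = 23.6911
Stratum 2 (Middle): n = 638; a·d/n = 249·229/638 = 89.3746; b·c/n = 84·76/638 = 10.0063
Stratum 3 (High): n = 504; a·d/n = 189·108/504 = 40.5000; b·c/n = 155·52/504 = 15.9921
OR_MH = (75.4869 + 89.3746 + 40.5000) / (23.6911 + 10.0063 + 15.9921) = 205.3615 / 49.6894 = 4.13290

4.133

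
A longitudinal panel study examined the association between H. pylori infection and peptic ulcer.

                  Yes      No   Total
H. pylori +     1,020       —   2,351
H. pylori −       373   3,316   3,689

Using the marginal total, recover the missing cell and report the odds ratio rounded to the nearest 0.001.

6.813

The missing cell is in the exposed row: 2351 − 1020 = 1331.
So a = 1020, b = 1331, c = 373, d = 3316.
OR = (a·d)/(b·c) = (1020 × 3316) / (1331 × 373) = 3382320 / 496463 = 6.81283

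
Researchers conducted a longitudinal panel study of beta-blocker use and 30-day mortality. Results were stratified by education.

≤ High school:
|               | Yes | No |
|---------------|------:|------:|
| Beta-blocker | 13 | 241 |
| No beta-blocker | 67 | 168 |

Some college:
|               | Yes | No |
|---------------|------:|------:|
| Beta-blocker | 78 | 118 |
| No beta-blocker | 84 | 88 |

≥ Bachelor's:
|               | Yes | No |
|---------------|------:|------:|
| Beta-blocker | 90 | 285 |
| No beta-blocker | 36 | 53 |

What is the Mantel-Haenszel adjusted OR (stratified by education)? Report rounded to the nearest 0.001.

0.407

OR_MH = Σ(aᵢdᵢ/nᵢ) / Σ(bᵢcᵢ/nᵢ), where nᵢ is the stratum total.
Stratum 1 (≤ High school): n = 489; a·d/n = 13·168/489 = 4.4663; b·c/n = 241·67/489 = 33.0204
Stratum 2 (Some college): n = 368; a·d/n = 78·88/368 = 18.6522; b·c/n = 118·84/368 = 26.9348
Stratum 3 (≥ Bachelor's): n = 464; a·d/n = 90·53/464 = 10.2802; b·c/n = 285·36/464 = 22.1121
OR_MH = (4.4663 + 18.6522 + 10.2802) / (33.0204 + 26.9348 + 22.1121) = 33.3986 / 82.0673 = 0.40697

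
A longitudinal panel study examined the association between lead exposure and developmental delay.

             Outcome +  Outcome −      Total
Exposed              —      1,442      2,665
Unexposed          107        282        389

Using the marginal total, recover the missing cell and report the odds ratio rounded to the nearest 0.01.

2.24

The missing cell is in the exposed row: 2665 − 1442 = 1223.
So a = 1223, b = 1442, c = 107, d = 282.
OR = (a·d)/(b·c) = (1223 × 282) / (1442 × 107) = 344886 / 154294 = 2.23525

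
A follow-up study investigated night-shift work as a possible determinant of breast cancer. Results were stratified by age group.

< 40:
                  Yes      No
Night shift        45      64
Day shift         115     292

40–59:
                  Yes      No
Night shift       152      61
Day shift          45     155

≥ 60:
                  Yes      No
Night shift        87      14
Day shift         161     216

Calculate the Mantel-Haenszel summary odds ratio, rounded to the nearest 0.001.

4.754

OR_MH = Σ(aᵢdᵢ/nᵢ) / Σ(bᵢcᵢ/nᵢ), where nᵢ is the stratum total.
Stratum 1 (< 40): n = 516; a·d/n = 45·292/516 = 25.4651; b·c/n = 64·115/516 = 14.2636
Stratum 2 (40–59): n = 413; a·d/n = 152·155/413 = 57.0460; b·c/n = 61·45/413 = 6.6465
Stratum 3 (≥ 60): n = 478; a·d/n = 87·216/478 = 39.3138; b·c/n = 14·161/478 = 4.7155
OR_MH = (25.4651 + 57.0460 + 39.3138) / (14.2636 + 6.6465 + 4.7155) = 121.8249 / 25.6255 = 4.75404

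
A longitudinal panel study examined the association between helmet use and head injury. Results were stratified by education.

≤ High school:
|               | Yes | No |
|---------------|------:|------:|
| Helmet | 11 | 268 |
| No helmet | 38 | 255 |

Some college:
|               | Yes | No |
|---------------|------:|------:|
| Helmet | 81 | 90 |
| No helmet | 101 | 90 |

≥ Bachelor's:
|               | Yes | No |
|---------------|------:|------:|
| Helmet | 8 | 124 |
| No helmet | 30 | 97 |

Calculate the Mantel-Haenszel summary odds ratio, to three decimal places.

OR_MH = Σ(aᵢdᵢ/nᵢ) / Σ(bᵢcᵢ/nᵢ), where nᵢ is the stratum total.
Stratum 1 (≤ High school): n = 572; a·d/n = 11·255/572 = 4.9038; b·c/n = 268·38/572 = 17.8042
Stratum 2 (Some college): n = 362; a·d/n = 81·90/362 = 20.1381; b·c/n = 90·101/362 = 25.1105
Stratum 3 (≥ Bachelor's): n = 259; a·d/n = 8·97/259 = 2.9961; b·c/n = 124·30/259 = 14.3629
OR_MH = (4.9038 + 20.1381 + 2.9961) / (17.8042 + 25.1105 + 14.3629) = 28.0381 / 57.2776 = 0.48951

0.490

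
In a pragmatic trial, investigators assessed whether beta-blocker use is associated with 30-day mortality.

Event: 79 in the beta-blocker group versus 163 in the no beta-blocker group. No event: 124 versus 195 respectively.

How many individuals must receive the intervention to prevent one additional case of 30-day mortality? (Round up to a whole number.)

16

Risk in treated group = 79/203 = 0.38916; risk in control = 163/358 = 0.45531.
Absolute risk reduction = 0.45531 − 0.38916 = 0.06614
NNT = 1 / ARR = 1 / 0.06614 = 15.118 → round up → 16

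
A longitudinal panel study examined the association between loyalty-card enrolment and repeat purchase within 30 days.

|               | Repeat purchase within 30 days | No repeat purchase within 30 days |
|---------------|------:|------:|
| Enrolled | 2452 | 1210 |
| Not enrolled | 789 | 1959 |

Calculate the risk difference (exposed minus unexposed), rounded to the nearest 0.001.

Cells: a = 2452, b = 1210, c = 789, d = 1959.
Risk in exposed = 2452/3662 = 0.669579; risk in unexposed = 789/2748 = 0.287118.
Risk difference = 0.669579 − 0.287118 = 0.382462

0.382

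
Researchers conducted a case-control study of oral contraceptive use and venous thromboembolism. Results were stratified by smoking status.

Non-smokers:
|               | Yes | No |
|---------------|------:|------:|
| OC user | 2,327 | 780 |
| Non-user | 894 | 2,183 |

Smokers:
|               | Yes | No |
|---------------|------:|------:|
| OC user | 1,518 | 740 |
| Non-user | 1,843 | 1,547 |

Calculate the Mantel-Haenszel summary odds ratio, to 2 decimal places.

OR_MH = Σ(aᵢdᵢ/nᵢ) / Σ(bᵢcᵢ/nᵢ), where nᵢ is the stratum total.
Stratum 1 (Non-smokers): n = 6184; a·d/n = 2327·2183/6184 = 821.4491; b·c/n = 780·894/6184 = 112.7620
Stratum 2 (Smokers): n = 5648; a·d/n = 1518·1547/5648 = 415.7836; b·c/n = 740·1843/5648 = 241.4695
OR_MH = (821.4491 + 415.7836) / (112.7620 + 241.4695) = 1237.2327 / 354.2315 = 3.49272

3.49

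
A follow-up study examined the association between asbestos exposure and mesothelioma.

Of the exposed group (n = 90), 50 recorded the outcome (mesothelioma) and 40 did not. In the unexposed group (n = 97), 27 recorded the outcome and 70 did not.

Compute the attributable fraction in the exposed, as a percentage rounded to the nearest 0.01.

From the description: a = 50, b = 40, c = 27, d = 70.
Risk in exposed = 50/90 = 0.55556; risk in unexposed = 27/97 = 0.27835.
RR = 0.55556/0.27835 = 1.99588
AR% = (RR − 1)/RR × 100 = (1.99588 − 1)/1.99588 × 100 = 49.8969%

49.90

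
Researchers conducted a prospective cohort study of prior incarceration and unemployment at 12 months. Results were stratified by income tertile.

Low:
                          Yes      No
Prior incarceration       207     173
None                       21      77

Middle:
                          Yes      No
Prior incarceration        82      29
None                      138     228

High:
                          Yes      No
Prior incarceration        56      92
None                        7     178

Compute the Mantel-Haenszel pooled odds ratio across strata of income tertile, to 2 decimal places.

OR_MH = Σ(aᵢdᵢ/nᵢ) / Σ(bᵢcᵢ/nᵢ), where nᵢ is the stratum total.
Stratum 1 (Low): n = 478; a·d/n = 207·77/478 = 33.3452; b·c/n = 173·21/478 = 7.6004
Stratum 2 (Middle): n = 477; a·d/n = 82·228/477 = 39.1950; b·c/n = 29·138/477 = 8.3899
Stratum 3 (High): n = 333; a·d/n = 56·178/333 = 29.9339; b·c/n = 92·7/333 = 1.9339
OR_MH = (33.3452 + 39.1950 + 29.9339) / (7.6004 + 8.3899 + 1.9339) = 102.4741 / 17.9243 = 5.71705

5.72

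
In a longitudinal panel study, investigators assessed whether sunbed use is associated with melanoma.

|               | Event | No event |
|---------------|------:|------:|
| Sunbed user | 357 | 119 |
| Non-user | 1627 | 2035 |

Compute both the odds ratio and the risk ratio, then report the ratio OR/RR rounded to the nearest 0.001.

2.223

Cells: a = 357, b = 119, c = 1627, d = 2035.
OR = (357·2035)/(119·1627) = 726495/193613 = 3.75230
Risk in exposed = 357/476 = 0.75000; risk in unexposed = 1627/3662 = 0.44429; RR = 1.68808
OR/RR = 3.75230 / 1.68808 = 2.22283
The outcome is not rare, so the OR lies further from 1 than the RR.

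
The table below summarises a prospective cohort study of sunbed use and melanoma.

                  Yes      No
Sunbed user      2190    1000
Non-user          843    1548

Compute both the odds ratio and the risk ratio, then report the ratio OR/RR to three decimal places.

2.065

Cells: a = 2190, b = 1000, c = 843, d = 1548.
OR = (2190·1548)/(1000·843) = 3390120/843000 = 4.02149
Risk in exposed = 2190/3190 = 0.68652; risk in unexposed = 843/2391 = 0.35257; RR = 1.94718
OR/RR = 4.02149 / 1.94718 = 2.06529
The outcome is not rare, so the OR lies further from 1 than the RR.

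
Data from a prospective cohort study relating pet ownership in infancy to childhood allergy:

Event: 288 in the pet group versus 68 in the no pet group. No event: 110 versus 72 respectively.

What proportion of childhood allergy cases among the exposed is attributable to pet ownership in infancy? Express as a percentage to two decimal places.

32.88

From the description: a = 288, b = 110, c = 68, d = 72.
Risk in exposed = 288/398 = 0.72362; risk in unexposed = 68/140 = 0.48571.
RR = 0.72362/0.48571 = 1.48980
AR% = (RR − 1)/RR × 100 = (1.48980 − 1)/1.48980 × 100 = 32.8770%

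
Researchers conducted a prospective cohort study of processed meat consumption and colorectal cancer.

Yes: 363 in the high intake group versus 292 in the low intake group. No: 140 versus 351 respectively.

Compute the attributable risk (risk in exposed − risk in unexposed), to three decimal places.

0.268

From the description: a = 363, b = 140, c = 292, d = 351.
Risk in exposed = 363/503 = 0.721670; risk in unexposed = 292/643 = 0.454121.
Risk difference = 0.721670 − 0.454121 = 0.267549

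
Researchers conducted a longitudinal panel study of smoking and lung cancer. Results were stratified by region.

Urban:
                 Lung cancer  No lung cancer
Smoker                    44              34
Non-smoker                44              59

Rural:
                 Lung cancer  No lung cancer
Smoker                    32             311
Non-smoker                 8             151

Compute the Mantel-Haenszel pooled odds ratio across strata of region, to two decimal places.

1.81

OR_MH = Σ(aᵢdᵢ/nᵢ) / Σ(bᵢcᵢ/nᵢ), where nᵢ is the stratum total.
Stratum 1 (Urban): n = 181; a·d/n = 44·59/181 = 14.3425; b·c/n = 34·44/181 = 8.2652
Stratum 2 (Rural): n = 502; a·d/n = 32·151/502 = 9.6255; b·c/n = 311·8/502 = 4.9562
OR_MH = (14.3425 + 9.6255) / (8.2652 + 4.9562) = 23.9680 / 13.2214 = 1.81283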